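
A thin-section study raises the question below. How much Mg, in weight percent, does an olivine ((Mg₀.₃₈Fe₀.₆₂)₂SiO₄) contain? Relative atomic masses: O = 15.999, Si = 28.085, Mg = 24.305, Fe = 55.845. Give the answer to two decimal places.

10.27 weight percent

Formula mass = 0.76×24.305 + 1.24×55.845 + 1×28.085 + 4×15.999 = 179.801 g/mol, of which 18.472 g is Mg.
So Mg makes up 18.472/179.801 = 0.1027 of the mass, i.e. 10.27%.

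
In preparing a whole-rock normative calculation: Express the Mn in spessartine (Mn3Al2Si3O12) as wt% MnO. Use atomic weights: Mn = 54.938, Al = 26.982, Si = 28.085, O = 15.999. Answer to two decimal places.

Formula mass = 495.021 g/mol.
3 Mn → 3.0000 mol MnO per formula unit; M(MnO) = 70.937, so MnO mass = 212.811 g.
212.811/495.021 × 100 = 42.99 wt%.

42.99 wt%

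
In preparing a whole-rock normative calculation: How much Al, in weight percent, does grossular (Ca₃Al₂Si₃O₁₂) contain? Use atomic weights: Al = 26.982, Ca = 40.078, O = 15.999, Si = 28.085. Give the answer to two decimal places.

Molar mass of Ca₃Al₂Si₃O₁₂: 3·40.078 + 2·26.982 + 3·28.085 + 12·15.999 = 450.441 g/mol.
Mass of Al per formula unit: 2 × 26.982 = 53.964 g.
Weight fraction Al = 53.964 / 450.441 = 0.1198.

11.98 weight percent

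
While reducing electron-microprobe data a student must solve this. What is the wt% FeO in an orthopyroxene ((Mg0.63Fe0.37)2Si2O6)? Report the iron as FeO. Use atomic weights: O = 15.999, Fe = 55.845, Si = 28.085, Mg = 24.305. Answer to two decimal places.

M((Mg0.63Fe0.37)2Si2O6) = 224.114 g/mol; M(FeO) = 71.844 g/mol.
Moles FeO per formula unit = 0.74 Fe ÷ 1 = 0.7400.
FeO fraction = (0.7400 × 71.844) / 224.114 = 53.165/224.114 = 0.2372.

23.72 wt%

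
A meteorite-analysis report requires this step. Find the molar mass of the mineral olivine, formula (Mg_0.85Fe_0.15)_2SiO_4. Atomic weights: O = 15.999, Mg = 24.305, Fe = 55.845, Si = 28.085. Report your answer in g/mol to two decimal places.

M = 1.70×24.305 + 0.30×55.845 + 1×28.085 + 4×15.999

150.15 g/mol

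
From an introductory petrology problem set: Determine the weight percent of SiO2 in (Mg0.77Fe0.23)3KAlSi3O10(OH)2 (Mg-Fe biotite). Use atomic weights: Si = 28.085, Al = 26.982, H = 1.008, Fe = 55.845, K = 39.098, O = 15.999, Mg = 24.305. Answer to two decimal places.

41.06 wt%

Formula mass = 439.017 g/mol.
3 Si → 3.0000 mol SiO2 per formula unit; M(SiO2) = 60.083, so SiO2 mass = 180.249 g.
180.249/439.017 × 100 = 41.06 wt%.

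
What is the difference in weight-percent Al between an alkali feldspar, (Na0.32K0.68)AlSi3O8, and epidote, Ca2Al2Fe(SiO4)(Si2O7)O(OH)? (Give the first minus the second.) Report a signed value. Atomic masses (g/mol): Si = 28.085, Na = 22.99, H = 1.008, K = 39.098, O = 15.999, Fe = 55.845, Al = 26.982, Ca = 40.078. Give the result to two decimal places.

Al in (Na0.32K0.68)AlSi3O8: molar mass 273.172 g/mol; 1×26.982 = 26.982 g → 9.88 wt%.
Al in Ca2Al2Fe(SiO4)(Si2O7)O(OH): molar mass 483.215 g/mol; 2×26.982 = 53.964 g → 11.17 wt%.
Difference = 9.88 − 11.17 = -1.29 percentage points.

-1.29 percentage points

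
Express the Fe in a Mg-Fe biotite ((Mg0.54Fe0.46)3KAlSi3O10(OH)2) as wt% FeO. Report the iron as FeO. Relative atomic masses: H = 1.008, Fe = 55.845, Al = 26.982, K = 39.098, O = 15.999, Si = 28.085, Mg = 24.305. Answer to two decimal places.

21.52 wt%

Molar mass of (Mg0.54Fe0.46)3KAlSi3O10(OH)2 = 1.62×24.305 + 1.38×55.845 + 1×39.098 + 1×26.982 + 3×28.085 + 12×15.999 + 2×1.008 = 460.779 g/mol.
Each formula unit contains 1.38 Fe, equivalent to 1.38/1 = 1.3800 mol FeO.
M(FeO) = 1×55.845 + 1×15.999 = 71.844 g/mol.
Mass of FeO per formula unit = 1.3800 × 71.844 = 99.145 g.
FeO wt% = 99.145 / 460.779 × 100 = 21.52%.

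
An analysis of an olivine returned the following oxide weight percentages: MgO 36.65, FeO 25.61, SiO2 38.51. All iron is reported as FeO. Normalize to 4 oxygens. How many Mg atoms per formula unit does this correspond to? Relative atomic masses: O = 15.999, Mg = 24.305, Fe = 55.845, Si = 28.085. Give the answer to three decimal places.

36.65 wt% MgO ÷ 40.304 g/mol = 0.90934 mol, giving 0.90934 Mg and 0.90934 O.
25.61 wt% FeO ÷ 71.844 g/mol = 0.35647 mol, giving 0.35647 Fe and 0.35647 O.
38.51 wt% SiO2 ÷ 60.083 g/mol = 0.64095 mol, giving 0.64095 Si and 1.28190 O.
Oxygen sums to 2.54771; scaling by 4/2.54771 = 1.57004 puts the formula on 4 O.
Mg: 0.90934 × 1.57004 = 1.428 atoms per formula unit.

1.428 Mg apfu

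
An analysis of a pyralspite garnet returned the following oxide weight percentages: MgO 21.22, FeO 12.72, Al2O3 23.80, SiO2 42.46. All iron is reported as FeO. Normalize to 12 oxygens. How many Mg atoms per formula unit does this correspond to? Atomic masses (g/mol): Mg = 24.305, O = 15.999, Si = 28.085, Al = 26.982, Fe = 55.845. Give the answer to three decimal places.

2.243 Mg apfu

MgO: 21.22/40.304 = 0.52650 mol → 0.52650 mol Mg, 0.52650 mol O.
FeO: 12.72/71.844 = 0.17705 mol → 0.17705 mol Fe, 0.17705 mol O.
Al2O3: 23.80/101.961 = 0.23342 mol → 0.46684 mol Al, 0.70026 mol O.
SiO2: 42.46/60.083 = 0.70669 mol → 0.70669 mol Si, 1.41338 mol O.
Total oxygen = 2.81719 mol. Normalization factor = 12/2.81719 = 4.25956.
Mg per 12 O = 0.52650 × 4.25956 = 2.243.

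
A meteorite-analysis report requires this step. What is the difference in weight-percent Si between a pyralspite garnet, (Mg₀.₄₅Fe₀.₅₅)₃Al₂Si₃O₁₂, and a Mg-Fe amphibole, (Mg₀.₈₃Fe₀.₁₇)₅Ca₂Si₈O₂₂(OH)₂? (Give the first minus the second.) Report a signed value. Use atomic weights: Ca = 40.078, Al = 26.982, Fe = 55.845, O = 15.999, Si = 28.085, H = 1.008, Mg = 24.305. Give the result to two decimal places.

First mineral: 84.255 g Si in 455.163 g formula = 18.51 wt% Si.
Second mineral: 224.680 g Si in 839.162 g formula = 26.77 wt% Si.
18.51% − 26.77% gives a difference of -8.26 percentage points.

-8.26 percentage points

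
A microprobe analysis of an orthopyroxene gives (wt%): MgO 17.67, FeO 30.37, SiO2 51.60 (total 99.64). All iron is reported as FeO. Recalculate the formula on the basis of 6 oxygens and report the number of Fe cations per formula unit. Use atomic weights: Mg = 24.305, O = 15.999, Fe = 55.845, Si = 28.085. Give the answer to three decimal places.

17.67 wt% MgO ÷ 40.304 g/mol = 0.43842 mol, giving 0.43842 Mg and 0.43842 O.
30.37 wt% FeO ÷ 71.844 g/mol = 0.42272 mol, giving 0.42272 Fe and 0.42272 O.
51.60 wt% SiO2 ÷ 60.083 g/mol = 0.85881 mol, giving 0.85881 Si and 1.71762 O.
Oxygen sums to 2.57876; scaling by 6/2.57876 = 2.32670 puts the formula on 6 O.
Fe: 0.42272 × 2.32670 = 0.984 atoms per formula unit.

0.984 Fe apfu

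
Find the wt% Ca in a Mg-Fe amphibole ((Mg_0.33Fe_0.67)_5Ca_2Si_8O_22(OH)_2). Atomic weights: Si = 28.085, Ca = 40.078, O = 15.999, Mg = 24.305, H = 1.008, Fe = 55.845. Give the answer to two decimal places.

M((Mg_0.33Fe_0.67)_5Ca_2Si_8O_22(OH)_2) = 918.012 g/mol.
Ca contributes 2 × 40.078 = 80.156 g per mole.
80.156/918.012 = 0.0873 → 8.73%.

8.73 wt%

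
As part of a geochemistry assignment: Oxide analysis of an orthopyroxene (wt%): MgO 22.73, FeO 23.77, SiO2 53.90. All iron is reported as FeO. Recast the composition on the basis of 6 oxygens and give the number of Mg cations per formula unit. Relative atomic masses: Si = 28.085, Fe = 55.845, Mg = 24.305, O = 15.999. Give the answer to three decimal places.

MgO (M=40.304): mol = 0.56396; Mg = 0.56396, O = 0.56396.
FeO (M=71.844): mol = 0.33086; Fe = 0.33086, O = 0.33086.
SiO2 (M=60.083): mol = 0.89709; Si = 0.89709, O = 1.79418.
ΣO = 2.68900; factor = 6/ΣO = 2.23131.
Mg apfu = 0.56396 × 2.23131 = 1.258.

1.258 Mg apfu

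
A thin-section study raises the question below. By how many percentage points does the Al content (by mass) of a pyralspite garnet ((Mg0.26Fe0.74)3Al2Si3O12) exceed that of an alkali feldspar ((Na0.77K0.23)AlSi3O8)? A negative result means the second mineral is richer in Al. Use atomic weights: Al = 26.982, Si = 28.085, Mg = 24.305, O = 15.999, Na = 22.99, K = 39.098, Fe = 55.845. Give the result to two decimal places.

1.26 percentage points

Al in (Mg0.26Fe0.74)3Al2Si3O12: molar mass 473.141 g/mol; 2×26.982 = 53.964 g → 11.41 wt%.
Al in (Na0.77K0.23)AlSi3O8: molar mass 265.924 g/mol; 1×26.982 = 26.982 g → 10.15 wt%.
Difference = 11.41 − 10.15 = 1.26 percentage points.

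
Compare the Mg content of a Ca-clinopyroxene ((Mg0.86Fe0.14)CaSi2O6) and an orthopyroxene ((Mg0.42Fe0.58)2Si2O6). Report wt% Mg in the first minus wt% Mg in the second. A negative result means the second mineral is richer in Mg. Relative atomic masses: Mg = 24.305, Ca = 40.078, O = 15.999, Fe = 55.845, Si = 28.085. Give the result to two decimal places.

0.86 percentage points

First mineral: 20.902 g Mg in 220.963 g formula = 9.46 wt% Mg.
Second mineral: 20.416 g Mg in 237.360 g formula = 8.60 wt% Mg.
9.46% − 8.60% gives a difference of 0.86 percentage points.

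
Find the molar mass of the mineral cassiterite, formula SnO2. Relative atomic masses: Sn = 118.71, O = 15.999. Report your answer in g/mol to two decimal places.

The formula mass is the sum 1*118.71 + 2*15.999.

150.71 g/mol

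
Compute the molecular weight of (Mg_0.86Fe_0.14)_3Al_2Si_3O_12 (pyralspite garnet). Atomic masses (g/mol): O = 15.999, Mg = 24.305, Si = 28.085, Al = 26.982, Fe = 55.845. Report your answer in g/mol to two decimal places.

416.37 g/mol

The formula mass is the sum 2.58(24.305) + 0.42(55.845) + 2(26.982) + 3(28.085) + 12(15.999).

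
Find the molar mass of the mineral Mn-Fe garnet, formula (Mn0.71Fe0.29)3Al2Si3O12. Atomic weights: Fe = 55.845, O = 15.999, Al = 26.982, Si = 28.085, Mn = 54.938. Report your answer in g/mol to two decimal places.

The formula mass is the sum 2.13*54.938 + 0.87*55.845 + 2*26.982 + 3*28.085 + 12*15.999.

495.81 g/mol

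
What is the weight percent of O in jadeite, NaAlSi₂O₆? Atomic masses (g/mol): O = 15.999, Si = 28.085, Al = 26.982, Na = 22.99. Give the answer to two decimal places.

Molar mass of NaAlSi₂O₆: 1×22.99 + 1×26.982 + 2×28.085 + 6×15.999 = 202.136 g/mol.
Mass of O per formula unit: 6 × 15.999 = 95.994 g.
Weight fraction O = 95.994 / 202.136 = 0.4749.

47.49 wt%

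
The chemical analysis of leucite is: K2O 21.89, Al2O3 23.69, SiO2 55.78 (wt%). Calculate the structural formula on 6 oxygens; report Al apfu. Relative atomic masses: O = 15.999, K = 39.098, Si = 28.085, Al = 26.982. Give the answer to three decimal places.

K2O: 21.89/94.195 = 0.23239 mol → 0.46478 mol K, 0.23239 mol O.
Al2O3: 23.69/101.961 = 0.23234 mol → 0.46468 mol Al, 0.69702 mol O.
SiO2: 55.78/60.083 = 0.92838 mol → 0.92838 mol Si, 1.85676 mol O.
Total oxygen = 2.78617 mol. Normalization factor = 6/2.78617 = 2.15349.
Al per 6 O = 0.46468 × 2.15349 = 1.001.

1.001 Al apfu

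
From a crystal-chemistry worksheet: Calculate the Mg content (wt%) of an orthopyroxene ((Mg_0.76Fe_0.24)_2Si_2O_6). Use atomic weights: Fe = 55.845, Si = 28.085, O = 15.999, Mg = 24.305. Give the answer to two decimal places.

M((Mg_0.76Fe_0.24)_2Si_2O_6) = 215.913 g/mol.
Mg contributes 1.52 × 24.305 = 36.944 g per mole.
36.944/215.913 = 0.1711 → 17.11%.

17.11 wt%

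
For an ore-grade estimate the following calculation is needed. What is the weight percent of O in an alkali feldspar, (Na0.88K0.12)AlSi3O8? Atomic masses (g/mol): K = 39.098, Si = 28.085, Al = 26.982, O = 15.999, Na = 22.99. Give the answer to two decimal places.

Molar mass of (Na0.88K0.12)AlSi3O8: 0.88*22.99 + 0.12*39.098 + 1*26.982 + 3*28.085 + 8*15.999 = 264.152 g/mol.
Mass of O per formula unit: 8 × 15.999 = 127.992 g.
Weight fraction O = 127.992 / 264.152 = 0.4845.

48.45 mass %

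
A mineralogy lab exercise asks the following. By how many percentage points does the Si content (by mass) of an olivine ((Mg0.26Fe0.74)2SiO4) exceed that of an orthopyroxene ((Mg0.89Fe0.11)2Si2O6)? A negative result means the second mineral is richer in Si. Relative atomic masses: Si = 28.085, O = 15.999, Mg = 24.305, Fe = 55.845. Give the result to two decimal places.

First mineral: 28.085 g Si in 187.370 g formula = 14.99 wt% Si.
Second mineral: 56.170 g Si in 207.713 g formula = 27.04 wt% Si.
14.99% − 27.04% gives a difference of -12.05 percentage points.

-12.05 percentage points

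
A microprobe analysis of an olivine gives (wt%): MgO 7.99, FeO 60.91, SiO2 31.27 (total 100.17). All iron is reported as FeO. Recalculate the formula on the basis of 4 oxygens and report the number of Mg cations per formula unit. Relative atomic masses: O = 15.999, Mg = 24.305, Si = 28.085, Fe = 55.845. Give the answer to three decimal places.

0.380 Mg apfu

7.99 wt% MgO ÷ 40.304 g/mol = 0.19824 mol, giving 0.19824 Mg and 0.19824 O.
60.91 wt% FeO ÷ 71.844 g/mol = 0.84781 mol, giving 0.84781 Fe and 0.84781 O.
31.27 wt% SiO2 ÷ 60.083 g/mol = 0.52045 mol, giving 0.52045 Si and 1.04090 O.
Oxygen sums to 2.08695; scaling by 4/2.08695 = 1.91667 puts the formula on 4 O.
Mg: 0.19824 × 1.91667 = 0.380 atoms per formula unit.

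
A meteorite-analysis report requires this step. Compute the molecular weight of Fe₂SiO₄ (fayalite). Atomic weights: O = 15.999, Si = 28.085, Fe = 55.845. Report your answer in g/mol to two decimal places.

203.77 g/mol

M = 2×55.845 + 1×28.085 + 4×15.999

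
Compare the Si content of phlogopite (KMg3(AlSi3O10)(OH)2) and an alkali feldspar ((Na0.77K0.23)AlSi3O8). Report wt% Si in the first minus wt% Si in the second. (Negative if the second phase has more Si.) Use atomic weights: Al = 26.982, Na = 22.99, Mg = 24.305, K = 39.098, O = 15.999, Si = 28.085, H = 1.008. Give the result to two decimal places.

-11.49 percentage points

M(KMg3(AlSi3O10)(OH)2) = 417.254 g/mol, so wt% Si = 84.255/417.254 × 100 = 20.19%.
M((Na0.77K0.23)AlSi3O8) = 265.924 g/mol, so wt% Si = 84.255/265.924 × 100 = 31.68%.
20.19 − 31.68 = -11.49 pp.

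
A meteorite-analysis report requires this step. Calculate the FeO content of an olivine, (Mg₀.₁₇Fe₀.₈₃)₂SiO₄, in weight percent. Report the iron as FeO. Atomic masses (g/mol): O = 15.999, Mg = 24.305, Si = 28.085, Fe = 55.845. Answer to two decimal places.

Molar mass of (Mg₀.₁₇Fe₀.₈₃)₂SiO₄ = 0.34·24.305 + 1.66·55.845 + 1·28.085 + 4·15.999 = 193.047 g/mol.
Each formula unit contains 1.66 Fe, equivalent to 1.66/1 = 1.6600 mol FeO.
M(FeO) = 1×55.845 + 1×15.999 = 71.844 g/mol.
Mass of FeO per formula unit = 1.6600 × 71.844 = 119.261 g.
FeO wt% = 119.261 / 193.047 × 100 = 61.78%.

61.78 wt%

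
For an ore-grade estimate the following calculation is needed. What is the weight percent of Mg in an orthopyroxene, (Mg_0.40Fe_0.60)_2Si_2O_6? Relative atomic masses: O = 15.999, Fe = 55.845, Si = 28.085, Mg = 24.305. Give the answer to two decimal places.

8.15 weight percent

M((Mg_0.40Fe_0.60)_2Si_2O_6) = 238.622 g/mol.
Mg contributes 0.80 × 24.305 = 19.444 g per mole.
19.444/238.622 = 0.0815 → 8.15%.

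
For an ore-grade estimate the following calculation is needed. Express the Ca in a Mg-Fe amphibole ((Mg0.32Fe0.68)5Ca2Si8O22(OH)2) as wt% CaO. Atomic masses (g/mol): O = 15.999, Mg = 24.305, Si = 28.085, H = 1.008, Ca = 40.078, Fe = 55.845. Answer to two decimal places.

Formula mass = 919.589 g/mol.
2 Ca → 2.0000 mol CaO per formula unit; M(CaO) = 56.077, so CaO mass = 112.154 g.
112.154/919.589 × 100 = 12.20 wt%.

12.20 wt%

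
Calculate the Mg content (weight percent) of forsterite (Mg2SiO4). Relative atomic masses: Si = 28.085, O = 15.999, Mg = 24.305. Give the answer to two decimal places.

Molar mass of Mg2SiO4: 2×24.305 + 1×28.085 + 4×15.999 = 140.691 g/mol.
Mass of Mg per formula unit: 2 × 24.305 = 48.610 g.
Weight fraction Mg = 48.610 / 140.691 = 0.3455.

34.55 weight percent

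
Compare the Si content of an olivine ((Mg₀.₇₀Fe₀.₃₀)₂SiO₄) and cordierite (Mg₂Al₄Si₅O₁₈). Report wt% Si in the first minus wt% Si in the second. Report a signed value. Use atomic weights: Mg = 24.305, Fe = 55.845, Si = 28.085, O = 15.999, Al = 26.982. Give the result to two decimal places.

-6.41 percentage points

First mineral: 28.085 g Si in 159.615 g formula = 17.60 wt% Si.
Second mineral: 140.425 g Si in 584.945 g formula = 24.01 wt% Si.
17.60% − 24.01% gives a difference of -6.41 percentage points.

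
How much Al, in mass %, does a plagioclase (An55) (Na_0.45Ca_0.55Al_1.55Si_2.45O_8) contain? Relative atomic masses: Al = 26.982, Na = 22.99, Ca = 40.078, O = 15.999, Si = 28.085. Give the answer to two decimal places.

Formula mass = 0.45·22.99 + 0.55·40.078 + 1.55·26.982 + 2.45·28.085 + 8·15.999 = 271.011 g/mol, of which 41.822 g is Al.
So Al makes up 41.822/271.011 = 0.1543 of the mass, i.e. 15.43%.

15.43 mass %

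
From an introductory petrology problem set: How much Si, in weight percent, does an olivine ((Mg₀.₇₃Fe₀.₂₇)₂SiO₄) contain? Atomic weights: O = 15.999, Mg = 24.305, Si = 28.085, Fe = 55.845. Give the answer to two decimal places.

17.81 weight percent

Molar mass of (Mg₀.₇₃Fe₀.₂₇)₂SiO₄: 1.46*24.305 + 0.54*55.845 + 1*28.085 + 4*15.999 = 157.723 g/mol.
Mass of Si per formula unit: 1 × 28.085 = 28.085 g.
Weight fraction Si = 28.085 / 157.723 = 0.1781.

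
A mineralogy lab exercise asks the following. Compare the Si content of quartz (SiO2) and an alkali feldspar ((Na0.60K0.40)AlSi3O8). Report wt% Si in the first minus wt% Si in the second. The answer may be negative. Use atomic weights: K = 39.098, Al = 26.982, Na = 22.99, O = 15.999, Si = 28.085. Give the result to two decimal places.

15.38 percentage points

Si in SiO2: molar mass 60.083 g/mol; 1×28.085 = 28.085 g → 46.74 wt%.
Si in (Na0.60K0.40)AlSi3O8: molar mass 268.662 g/mol; 3×28.085 = 84.255 g → 31.36 wt%.
Difference = 46.74 − 31.36 = 15.38 percentage points.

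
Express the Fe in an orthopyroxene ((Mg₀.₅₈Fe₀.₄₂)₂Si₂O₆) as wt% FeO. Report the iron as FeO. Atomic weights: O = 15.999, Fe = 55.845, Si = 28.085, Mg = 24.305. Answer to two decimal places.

M((Mg₀.₅₈Fe₀.₄₂)₂Si₂O₆) = 227.268 g/mol; M(FeO) = 71.844 g/mol.
Moles FeO per formula unit = 0.84 Fe ÷ 1 = 0.8400.
FeO fraction = (0.8400 × 71.844) / 227.268 = 60.349/227.268 = 0.2655.

26.55 wt%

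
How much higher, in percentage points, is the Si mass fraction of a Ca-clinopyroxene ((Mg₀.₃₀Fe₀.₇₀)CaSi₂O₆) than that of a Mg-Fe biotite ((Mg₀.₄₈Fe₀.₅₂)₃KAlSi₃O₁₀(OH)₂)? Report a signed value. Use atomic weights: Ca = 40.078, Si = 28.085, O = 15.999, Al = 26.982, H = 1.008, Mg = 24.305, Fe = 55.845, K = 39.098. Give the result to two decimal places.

First mineral: 56.170 g Si in 238.625 g formula = 23.54 wt% Si.
Second mineral: 84.255 g Si in 466.456 g formula = 18.06 wt% Si.
23.54% − 18.06% gives a difference of 5.48 percentage points.

5.48 percentage points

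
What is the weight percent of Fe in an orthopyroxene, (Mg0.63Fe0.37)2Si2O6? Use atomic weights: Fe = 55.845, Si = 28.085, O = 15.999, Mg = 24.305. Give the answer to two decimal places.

18.44 weight percent

Formula mass = 1.26·24.305 + 0.74·55.845 + 2·28.085 + 6·15.999 = 224.114 g/mol, of which 41.325 g is Fe.
So Fe makes up 41.325/224.114 = 0.1844 of the mass, i.e. 18.44%.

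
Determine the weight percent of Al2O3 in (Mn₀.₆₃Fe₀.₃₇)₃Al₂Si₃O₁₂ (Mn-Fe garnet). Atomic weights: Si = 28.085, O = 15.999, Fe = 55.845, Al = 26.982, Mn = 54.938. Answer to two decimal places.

Formula mass = 496.028 g/mol.
2 Al → 1.0000 mol Al2O3 per formula unit; M(Al2O3) = 101.961, so Al2O3 mass = 101.961 g.
101.961/496.028 × 100 = 20.56 wt%.

20.56 wt%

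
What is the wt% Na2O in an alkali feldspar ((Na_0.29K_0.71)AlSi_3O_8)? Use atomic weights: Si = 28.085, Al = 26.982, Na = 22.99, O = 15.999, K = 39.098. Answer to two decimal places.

Molar mass of (Na_0.29K_0.71)AlSi_3O_8 = 0.29·22.99 + 0.71·39.098 + 1·26.982 + 3·28.085 + 8·15.999 = 273.656 g/mol.
Each formula unit contains 0.29 Na, equivalent to 0.29/2 = 0.1450 mol Na2O.
M(Na2O) = 2×22.99 + 1×15.999 = 61.979 g/mol.
Mass of Na2O per formula unit = 0.1450 × 61.979 = 8.987 g.
Na2O wt% = 8.987 / 273.656 × 100 = 3.28%.

3.28 wt%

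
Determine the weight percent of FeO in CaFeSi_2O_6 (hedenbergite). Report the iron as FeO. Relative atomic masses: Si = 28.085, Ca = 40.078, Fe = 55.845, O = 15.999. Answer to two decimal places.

28.96 wt%

Molar mass of CaFeSi_2O_6 = 1·40.078 + 1·55.845 + 2·28.085 + 6·15.999 = 248.087 g/mol.
Each formula unit contains 1 Fe, equivalent to 1/1 = 1.0000 mol FeO.
M(FeO) = 1×55.845 + 1×15.999 = 71.844 g/mol.
Mass of FeO per formula unit = 1.0000 × 71.844 = 71.844 g.
FeO wt% = 71.844 / 248.087 × 100 = 28.96%.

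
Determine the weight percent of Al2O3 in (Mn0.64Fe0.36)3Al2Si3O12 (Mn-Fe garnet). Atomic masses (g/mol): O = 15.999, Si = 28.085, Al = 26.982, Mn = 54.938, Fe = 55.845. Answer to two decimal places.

20.56 wt%

Molar mass of (Mn0.64Fe0.36)3Al2Si3O12 = 1.92*54.938 + 1.08*55.845 + 2*26.982 + 3*28.085 + 12*15.999 = 496.001 g/mol.
Each formula unit contains 2 Al, equivalent to 2/2 = 1.0000 mol Al2O3.
M(Al2O3) = 2×26.982 + 3×15.999 = 101.961 g/mol.
Mass of Al2O3 per formula unit = 1.0000 × 101.961 = 101.961 g.
Al2O3 wt% = 101.961 / 496.001 × 100 = 20.56%.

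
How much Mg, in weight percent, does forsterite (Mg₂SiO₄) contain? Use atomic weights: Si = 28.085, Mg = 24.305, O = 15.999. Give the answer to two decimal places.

M(Mg₂SiO₄) = 140.691 g/mol.
Mg contributes 2 × 24.305 = 48.610 g per mole.
48.610/140.691 = 0.3455 → 34.55%.

34.55 weight percent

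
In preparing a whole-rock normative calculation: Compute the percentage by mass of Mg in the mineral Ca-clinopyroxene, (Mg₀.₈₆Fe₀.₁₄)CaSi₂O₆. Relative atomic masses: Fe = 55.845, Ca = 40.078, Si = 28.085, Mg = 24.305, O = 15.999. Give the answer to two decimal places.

9.46 wt%

M((Mg₀.₈₆Fe₀.₁₄)CaSi₂O₆) = 220.963 g/mol.
Mg contributes 0.86 × 24.305 = 20.902 g per mole.
20.902/220.963 = 0.0946 → 9.46%.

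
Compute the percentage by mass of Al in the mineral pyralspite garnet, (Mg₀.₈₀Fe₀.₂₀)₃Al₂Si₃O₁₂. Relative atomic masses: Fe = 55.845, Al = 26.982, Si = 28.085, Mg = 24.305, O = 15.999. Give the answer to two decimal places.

M((Mg₀.₈₀Fe₀.₂₀)₃Al₂Si₃O₁₂) = 422.046 g/mol.
Al contributes 2 × 26.982 = 53.964 g per mole.
53.964/422.046 = 0.1279 → 12.79%.

12.79 mass %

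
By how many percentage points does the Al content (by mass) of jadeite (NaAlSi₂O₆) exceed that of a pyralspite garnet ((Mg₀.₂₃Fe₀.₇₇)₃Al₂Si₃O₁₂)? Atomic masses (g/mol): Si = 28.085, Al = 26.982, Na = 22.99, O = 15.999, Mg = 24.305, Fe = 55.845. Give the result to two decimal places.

M(NaAlSi₂O₆) = 202.136 g/mol, so wt% Al = 26.982/202.136 × 100 = 13.35%.
M((Mg₀.₂₃Fe₀.₇₇)₃Al₂Si₃O₁₂) = 475.979 g/mol, so wt% Al = 53.964/475.979 × 100 = 11.34%.
13.35 − 11.34 = 2.01 pp.

2.01 percentage points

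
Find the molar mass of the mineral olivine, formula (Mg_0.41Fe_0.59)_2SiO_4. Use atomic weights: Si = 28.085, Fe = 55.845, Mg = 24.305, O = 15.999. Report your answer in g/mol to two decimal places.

M = 0.82*24.305 + 1.18*55.845 + 1*28.085 + 4*15.999

177.91 g/mol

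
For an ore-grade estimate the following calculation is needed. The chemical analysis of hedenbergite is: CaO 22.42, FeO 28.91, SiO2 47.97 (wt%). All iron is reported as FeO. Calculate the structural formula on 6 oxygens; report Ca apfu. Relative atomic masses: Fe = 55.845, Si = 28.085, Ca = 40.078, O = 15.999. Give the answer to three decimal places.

1.000 Ca apfu

CaO: 22.42/56.077 = 0.39981 mol → 0.39981 mol Ca, 0.39981 mol O.
FeO: 28.91/71.844 = 0.40240 mol → 0.40240 mol Fe, 0.40240 mol O.
SiO2: 47.97/60.083 = 0.79840 mol → 0.79840 mol Si, 1.59680 mol O.
Total oxygen = 2.39901 mol. Normalization factor = 6/2.39901 = 2.50103.
Ca per 6 O = 0.39981 × 2.50103 = 1.000.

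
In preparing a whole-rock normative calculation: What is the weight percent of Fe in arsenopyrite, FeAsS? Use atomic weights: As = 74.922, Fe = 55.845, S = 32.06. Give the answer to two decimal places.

M(FeAsS) = 162.827 g/mol.
Fe contributes 1 × 55.845 = 55.845 g per mole.
55.845/162.827 = 0.3430 → 34.30%.

34.30 weight percent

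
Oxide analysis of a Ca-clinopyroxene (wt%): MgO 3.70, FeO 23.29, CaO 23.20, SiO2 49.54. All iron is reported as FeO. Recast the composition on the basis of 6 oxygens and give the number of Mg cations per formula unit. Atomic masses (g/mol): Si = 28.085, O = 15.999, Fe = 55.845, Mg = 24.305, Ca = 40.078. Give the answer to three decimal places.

0.222 Mg apfu

MgO: 3.70/40.304 = 0.09180 mol → 0.09180 mol Mg, 0.09180 mol O.
FeO: 23.29/71.844 = 0.32417 mol → 0.32417 mol Fe, 0.32417 mol O.
CaO: 23.20/56.077 = 0.41372 mol → 0.41372 mol Ca, 0.41372 mol O.
SiO2: 49.54/60.083 = 0.82453 mol → 0.82453 mol Si, 1.64906 mol O.
Total oxygen = 2.47875 mol. Normalization factor = 6/2.47875 = 2.42057.
Mg per 6 O = 0.09180 × 2.42057 = 0.222.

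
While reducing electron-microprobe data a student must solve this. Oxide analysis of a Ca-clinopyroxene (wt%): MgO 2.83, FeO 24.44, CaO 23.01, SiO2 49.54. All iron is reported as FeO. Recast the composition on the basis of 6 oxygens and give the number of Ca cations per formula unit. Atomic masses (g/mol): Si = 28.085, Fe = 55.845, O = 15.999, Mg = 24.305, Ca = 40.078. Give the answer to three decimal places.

0.997 Ca apfu

2.83 wt% MgO ÷ 40.304 g/mol = 0.07022 mol, giving 0.07022 Mg and 0.07022 O.
24.44 wt% FeO ÷ 71.844 g/mol = 0.34018 mol, giving 0.34018 Fe and 0.34018 O.
23.01 wt% CaO ÷ 56.077 g/mol = 0.41033 mol, giving 0.41033 Ca and 0.41033 O.
49.54 wt% SiO2 ÷ 60.083 g/mol = 0.82453 mol, giving 0.82453 Si and 1.64906 O.
Oxygen sums to 2.46979; scaling by 6/2.46979 = 2.42936 puts the formula on 6 O.
Ca: 0.41033 × 2.42936 = 0.997 atoms per formula unit.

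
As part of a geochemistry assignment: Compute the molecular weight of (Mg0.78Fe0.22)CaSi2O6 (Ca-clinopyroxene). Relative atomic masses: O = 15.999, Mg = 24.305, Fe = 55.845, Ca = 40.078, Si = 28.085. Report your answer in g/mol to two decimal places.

223.49 g/mol

M = 0.78·24.305 + 0.22·55.845 + 1·40.078 + 2·28.085 + 6·15.999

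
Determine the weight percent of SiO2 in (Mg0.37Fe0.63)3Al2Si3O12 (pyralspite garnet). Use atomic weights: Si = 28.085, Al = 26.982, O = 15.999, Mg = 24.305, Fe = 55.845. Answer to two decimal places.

Formula mass = 462.733 g/mol.
3 Si → 3.0000 mol SiO2 per formula unit; M(SiO2) = 60.083, so SiO2 mass = 180.249 g.
180.249/462.733 × 100 = 38.95 wt%.

38.95 wt%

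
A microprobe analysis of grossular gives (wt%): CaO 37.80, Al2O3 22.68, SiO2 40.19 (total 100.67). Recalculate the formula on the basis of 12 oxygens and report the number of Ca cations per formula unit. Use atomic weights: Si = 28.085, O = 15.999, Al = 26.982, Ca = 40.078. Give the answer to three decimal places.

3.019 Ca apfu

CaO (M=56.077): mol = 0.67407; Ca = 0.67407, O = 0.67407.
Al2O3 (M=101.961): mol = 0.22244; Al = 0.44488, O = 0.66732.
SiO2 (M=60.083): mol = 0.66891; Si = 0.66891, O = 1.33782.
ΣO = 2.67921; factor = 12/ΣO = 4.47893.
Ca apfu = 0.67407 × 4.47893 = 3.019.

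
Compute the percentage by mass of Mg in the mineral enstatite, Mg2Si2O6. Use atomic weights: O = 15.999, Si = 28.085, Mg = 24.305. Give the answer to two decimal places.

Molar mass of Mg2Si2O6: 2×24.305 + 2×28.085 + 6×15.999 = 200.774 g/mol.
Mass of Mg per formula unit: 2 × 24.305 = 48.610 g.
Weight fraction Mg = 48.610 / 200.774 = 0.2421.

24.21 mass %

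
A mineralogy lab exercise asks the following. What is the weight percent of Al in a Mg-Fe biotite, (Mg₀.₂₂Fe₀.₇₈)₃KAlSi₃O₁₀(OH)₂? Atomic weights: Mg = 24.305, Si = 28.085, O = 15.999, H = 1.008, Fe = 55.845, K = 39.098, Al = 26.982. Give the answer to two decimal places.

5.49 mass %

Molar mass of (Mg₀.₂₂Fe₀.₇₈)₃KAlSi₃O₁₀(OH)₂: 0.66×24.305 + 2.34×55.845 + 1×39.098 + 1×26.982 + 3×28.085 + 12×15.999 + 2×1.008 = 491.058 g/mol.
Mass of Al per formula unit: 1 × 26.982 = 26.982 g.
Weight fraction Al = 26.982 / 491.058 = 0.0549.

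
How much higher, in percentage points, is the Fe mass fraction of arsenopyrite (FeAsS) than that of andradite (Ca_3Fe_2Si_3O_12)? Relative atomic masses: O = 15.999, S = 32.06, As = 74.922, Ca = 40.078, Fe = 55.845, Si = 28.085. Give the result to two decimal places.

First mineral: 55.845 g Fe in 162.827 g formula = 34.30 wt% Fe.
Second mineral: 111.690 g Fe in 508.167 g formula = 21.98 wt% Fe.
34.30% − 21.98% gives a difference of 12.32 percentage points.

12.32 percentage points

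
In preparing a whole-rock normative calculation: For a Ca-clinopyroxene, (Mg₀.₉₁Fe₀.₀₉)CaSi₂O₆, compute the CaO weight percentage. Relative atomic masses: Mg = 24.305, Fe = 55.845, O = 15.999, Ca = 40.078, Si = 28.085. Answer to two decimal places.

M((Mg₀.₉₁Fe₀.₀₉)CaSi₂O₆) = 219.386 g/mol; M(CaO) = 56.077 g/mol.
Moles CaO per formula unit = 1 Ca ÷ 1 = 1.0000.
CaO fraction = (1.0000 × 56.077) / 219.386 = 56.077/219.386 = 0.2556.

25.56 wt%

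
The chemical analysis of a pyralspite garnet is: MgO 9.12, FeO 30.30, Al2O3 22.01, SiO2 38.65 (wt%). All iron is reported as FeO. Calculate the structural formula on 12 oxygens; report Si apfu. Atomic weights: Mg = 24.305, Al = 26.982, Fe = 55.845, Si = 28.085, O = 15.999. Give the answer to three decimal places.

9.12 wt% MgO ÷ 40.304 g/mol = 0.22628 mol, giving 0.22628 Mg and 0.22628 O.
30.30 wt% FeO ÷ 71.844 g/mol = 0.42175 mol, giving 0.42175 Fe and 0.42175 O.
22.01 wt% Al2O3 ÷ 101.961 g/mol = 0.21587 mol, giving 0.43174 Al and 0.64761 O.
38.65 wt% SiO2 ÷ 60.083 g/mol = 0.64328 mol, giving 0.64328 Si and 1.28656 O.
Oxygen sums to 2.58220; scaling by 12/2.58220 = 4.64720 puts the formula on 12 O.
Si: 0.64328 × 4.64720 = 2.989 atoms per formula unit.

2.989 Si apfu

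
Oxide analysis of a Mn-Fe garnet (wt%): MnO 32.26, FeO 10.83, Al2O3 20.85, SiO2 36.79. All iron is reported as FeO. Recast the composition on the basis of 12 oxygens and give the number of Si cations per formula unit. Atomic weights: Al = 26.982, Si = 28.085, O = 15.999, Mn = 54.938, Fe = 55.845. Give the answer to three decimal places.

MnO: 32.26/70.937 = 0.45477 mol → 0.45477 mol Mn, 0.45477 mol O.
FeO: 10.83/71.844 = 0.15074 mol → 0.15074 mol Fe, 0.15074 mol O.
Al2O3: 20.85/101.961 = 0.20449 mol → 0.40898 mol Al, 0.61347 mol O.
SiO2: 36.79/60.083 = 0.61232 mol → 0.61232 mol Si, 1.22464 mol O.
Total oxygen = 2.44362 mol. Normalization factor = 12/2.44362 = 4.91075.
Si per 12 O = 0.61232 × 4.91075 = 3.007.

3.007 Si apfu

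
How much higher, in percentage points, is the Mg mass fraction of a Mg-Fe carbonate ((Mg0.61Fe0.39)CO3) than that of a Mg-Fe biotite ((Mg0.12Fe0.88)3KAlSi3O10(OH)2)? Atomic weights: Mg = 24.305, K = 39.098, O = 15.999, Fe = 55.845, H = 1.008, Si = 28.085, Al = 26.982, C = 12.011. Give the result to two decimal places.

M((Mg0.61Fe0.39)CO3) = 96.614 g/mol, so wt% Mg = 14.826/96.614 × 100 = 15.35%.
M((Mg0.12Fe0.88)3KAlSi3O10(OH)2) = 500.520 g/mol, so wt% Mg = 8.750/500.520 × 100 = 1.75%.
15.35 − 1.75 = 13.60 pp.

13.60 percentage points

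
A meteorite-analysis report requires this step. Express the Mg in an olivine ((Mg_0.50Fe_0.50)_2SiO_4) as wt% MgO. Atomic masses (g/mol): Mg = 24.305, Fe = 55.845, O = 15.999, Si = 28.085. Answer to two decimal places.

Formula mass = 172.231 g/mol.
1 Mg → 1.0000 mol MgO per formula unit; M(MgO) = 40.304, so MgO mass = 40.304 g.
40.304/172.231 × 100 = 23.40 wt%.

23.40 wt%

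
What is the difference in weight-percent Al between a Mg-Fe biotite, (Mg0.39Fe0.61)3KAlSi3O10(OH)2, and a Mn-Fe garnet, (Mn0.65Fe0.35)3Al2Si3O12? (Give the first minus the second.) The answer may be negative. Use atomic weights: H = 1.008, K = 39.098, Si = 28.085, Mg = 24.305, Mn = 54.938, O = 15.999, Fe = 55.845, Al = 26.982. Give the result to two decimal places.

-5.20 percentage points

M((Mg0.39Fe0.61)3KAlSi3O10(OH)2) = 474.972 g/mol, so wt% Al = 26.982/474.972 × 100 = 5.68%.
M((Mn0.65Fe0.35)3Al2Si3O12) = 495.973 g/mol, so wt% Al = 53.964/495.973 × 100 = 10.88%.
5.68 − 10.88 = -5.20 pp.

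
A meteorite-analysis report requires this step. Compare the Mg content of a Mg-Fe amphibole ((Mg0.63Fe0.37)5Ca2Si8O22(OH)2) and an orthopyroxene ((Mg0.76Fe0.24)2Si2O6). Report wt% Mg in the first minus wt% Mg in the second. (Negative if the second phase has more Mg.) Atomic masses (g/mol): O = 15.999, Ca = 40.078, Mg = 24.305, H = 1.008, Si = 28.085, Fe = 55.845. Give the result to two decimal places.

-8.32 percentage points

Mg in (Mg0.63Fe0.37)5Ca2Si8O22(OH)2: molar mass 870.702 g/mol; 3.15×24.305 = 76.561 g → 8.79 wt%.
Mg in (Mg0.76Fe0.24)2Si2O6: molar mass 215.913 g/mol; 1.52×24.305 = 36.944 g → 17.11 wt%.
Difference = 8.79 − 17.11 = -8.32 percentage points.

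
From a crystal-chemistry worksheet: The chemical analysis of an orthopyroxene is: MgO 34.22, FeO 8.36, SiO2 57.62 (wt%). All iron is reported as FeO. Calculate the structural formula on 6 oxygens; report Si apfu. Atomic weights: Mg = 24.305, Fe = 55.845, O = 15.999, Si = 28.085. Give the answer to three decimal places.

MgO (M=40.304): mol = 0.84905; Mg = 0.84905, O = 0.84905.
FeO (M=71.844): mol = 0.11636; Fe = 0.11636, O = 0.11636.
SiO2 (M=60.083): mol = 0.95901; Si = 0.95901, O = 1.91802.
ΣO = 2.88343; factor = 6/ΣO = 2.08086.
Si apfu = 0.95901 × 2.08086 = 1.996.

1.996 Si apfu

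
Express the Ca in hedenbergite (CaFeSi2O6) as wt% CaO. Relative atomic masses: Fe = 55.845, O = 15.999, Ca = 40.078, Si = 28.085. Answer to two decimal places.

Formula mass = 248.087 g/mol.
1 Ca → 1.0000 mol CaO per formula unit; M(CaO) = 56.077, so CaO mass = 56.077 g.
56.077/248.087 × 100 = 22.60 wt%.

22.60 wt%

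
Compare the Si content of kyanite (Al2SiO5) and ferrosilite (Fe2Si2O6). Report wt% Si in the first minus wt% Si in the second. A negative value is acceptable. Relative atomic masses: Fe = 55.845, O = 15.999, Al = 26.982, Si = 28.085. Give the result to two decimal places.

First mineral: 28.085 g Si in 162.044 g formula = 17.33 wt% Si.
Second mineral: 56.170 g Si in 263.854 g formula = 21.29 wt% Si.
17.33% − 21.29% gives a difference of -3.96 percentage points.

-3.96 percentage points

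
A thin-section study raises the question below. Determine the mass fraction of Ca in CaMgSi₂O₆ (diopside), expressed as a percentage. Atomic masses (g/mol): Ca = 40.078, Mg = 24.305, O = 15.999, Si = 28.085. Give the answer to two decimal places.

Formula mass = 1·40.078 + 1·24.305 + 2·28.085 + 6·15.999 = 216.547 g/mol, of which 40.078 g is Ca.
So Ca makes up 40.078/216.547 = 0.1851 of the mass, i.e. 18.51%.

18.51 wt%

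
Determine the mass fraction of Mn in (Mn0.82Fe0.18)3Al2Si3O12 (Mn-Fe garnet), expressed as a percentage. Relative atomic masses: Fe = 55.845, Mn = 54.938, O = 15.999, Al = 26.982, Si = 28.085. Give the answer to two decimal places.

27.27 wt%

M((Mn0.82Fe0.18)3Al2Si3O12) = 495.511 g/mol.
Mn contributes 2.46 × 54.938 = 135.147 g per mole.
135.147/495.511 = 0.2727 → 27.27%.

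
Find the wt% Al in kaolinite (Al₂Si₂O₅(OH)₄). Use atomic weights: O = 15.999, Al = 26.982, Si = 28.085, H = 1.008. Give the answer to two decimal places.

Formula mass = 2*26.982 + 2*28.085 + 9*15.999 + 4*1.008 = 258.157 g/mol, of which 53.964 g is Al.
So Al makes up 53.964/258.157 = 0.2090 of the mass, i.e. 20.90%.

20.90 mass %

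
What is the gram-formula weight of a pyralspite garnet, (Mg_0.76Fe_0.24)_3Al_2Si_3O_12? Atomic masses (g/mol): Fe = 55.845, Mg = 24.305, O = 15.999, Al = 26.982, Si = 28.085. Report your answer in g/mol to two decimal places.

Mg: 2.28 × 24.305 = 55.4154
Fe: 0.72 × 55.845 = 40.2084
Al: 2 × 26.982 = 53.9640
Si: 3 × 28.085 = 84.2550
O: 12 × 15.999 = 191.9880
Summing the contributions gives the formula mass.

425.83 g/mol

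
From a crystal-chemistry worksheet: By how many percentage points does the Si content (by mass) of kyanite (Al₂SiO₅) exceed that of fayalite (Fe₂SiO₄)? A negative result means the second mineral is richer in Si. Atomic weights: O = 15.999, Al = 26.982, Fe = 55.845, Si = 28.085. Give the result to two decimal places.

3.55 percentage points

First mineral: 28.085 g Si in 162.044 g formula = 17.33 wt% Si.
Second mineral: 28.085 g Si in 203.771 g formula = 13.78 wt% Si.
17.33% − 13.78% gives a difference of 3.55 percentage points.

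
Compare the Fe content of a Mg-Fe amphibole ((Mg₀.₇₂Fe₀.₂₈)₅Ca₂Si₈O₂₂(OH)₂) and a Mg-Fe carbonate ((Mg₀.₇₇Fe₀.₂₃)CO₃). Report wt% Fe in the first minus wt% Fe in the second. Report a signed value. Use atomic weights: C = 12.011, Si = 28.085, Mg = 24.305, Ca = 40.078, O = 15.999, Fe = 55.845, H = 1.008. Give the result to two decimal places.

Fe in (Mg₀.₇₂Fe₀.₂₈)₅Ca₂Si₈O₂₂(OH)₂: molar mass 856.509 g/mol; 1.40×55.845 = 78.183 g → 9.13 wt%.
Fe in (Mg₀.₇₇Fe₀.₂₃)CO₃: molar mass 91.567 g/mol; 0.23×55.845 = 12.844 g → 14.03 wt%.
Difference = 9.13 − 14.03 = -4.90 percentage points.

-4.90 percentage points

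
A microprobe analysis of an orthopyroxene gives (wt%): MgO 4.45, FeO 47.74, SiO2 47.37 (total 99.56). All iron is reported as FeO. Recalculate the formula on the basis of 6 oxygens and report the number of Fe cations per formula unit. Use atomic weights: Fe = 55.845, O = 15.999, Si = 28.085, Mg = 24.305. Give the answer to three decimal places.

MgO: 4.45/40.304 = 0.11041 mol → 0.11041 mol Mg, 0.11041 mol O.
FeO: 47.74/71.844 = 0.66450 mol → 0.66450 mol Fe, 0.66450 mol O.
SiO2: 47.37/60.083 = 0.78841 mol → 0.78841 mol Si, 1.57682 mol O.
Total oxygen = 2.35173 mol. Normalization factor = 6/2.35173 = 2.55131.
Fe per 6 O = 0.66450 × 2.55131 = 1.695.

1.695 Fe apfu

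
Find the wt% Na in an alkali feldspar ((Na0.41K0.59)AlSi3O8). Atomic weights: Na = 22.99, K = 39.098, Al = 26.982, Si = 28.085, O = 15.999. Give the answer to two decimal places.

3.47 weight percent

Molar mass of (Na0.41K0.59)AlSi3O8: 0.41·22.99 + 0.59·39.098 + 1·26.982 + 3·28.085 + 8·15.999 = 271.723 g/mol.
Mass of Na per formula unit: 0.41 × 22.99 = 9.426 g.
Weight fraction Na = 9.426 / 271.723 = 0.0347.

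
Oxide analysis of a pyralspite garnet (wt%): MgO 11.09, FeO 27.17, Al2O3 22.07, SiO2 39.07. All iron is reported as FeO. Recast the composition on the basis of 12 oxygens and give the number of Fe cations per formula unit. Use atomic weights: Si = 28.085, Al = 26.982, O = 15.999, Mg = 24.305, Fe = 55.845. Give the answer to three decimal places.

1.743 Fe apfu

11.09 wt% MgO ÷ 40.304 g/mol = 0.27516 mol, giving 0.27516 Mg and 0.27516 O.
27.17 wt% FeO ÷ 71.844 g/mol = 0.37818 mol, giving 0.37818 Fe and 0.37818 O.
22.07 wt% Al2O3 ÷ 101.961 g/mol = 0.21646 mol, giving 0.43292 Al and 0.64938 O.
39.07 wt% SiO2 ÷ 60.083 g/mol = 0.65027 mol, giving 0.65027 Si and 1.30054 O.
Oxygen sums to 2.60326; scaling by 12/2.60326 = 4.60960 puts the formula on 12 O.
Fe: 0.37818 × 4.60960 = 1.743 atoms per formula unit.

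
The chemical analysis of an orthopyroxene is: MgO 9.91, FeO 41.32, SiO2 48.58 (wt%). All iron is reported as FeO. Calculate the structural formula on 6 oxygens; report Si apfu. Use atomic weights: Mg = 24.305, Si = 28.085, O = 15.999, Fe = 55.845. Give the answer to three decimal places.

MgO (M=40.304): mol = 0.24588; Mg = 0.24588, O = 0.24588.
FeO (M=71.844): mol = 0.57514; Fe = 0.57514, O = 0.57514.
SiO2 (M=60.083): mol = 0.80855; Si = 0.80855, O = 1.61710.
ΣO = 2.43812; factor = 6/ΣO = 2.46091.
Si apfu = 0.80855 × 2.46091 = 1.990.

1.990 Si apfu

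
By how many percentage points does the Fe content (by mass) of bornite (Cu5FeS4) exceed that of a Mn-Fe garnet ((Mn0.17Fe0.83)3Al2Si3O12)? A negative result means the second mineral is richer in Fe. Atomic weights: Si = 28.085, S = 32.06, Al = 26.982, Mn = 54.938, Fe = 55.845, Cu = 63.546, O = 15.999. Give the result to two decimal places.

-16.83 percentage points

Fe in Cu5FeS4: molar mass 501.815 g/mol; 1×55.845 = 55.845 g → 11.13 wt%.
Fe in (Mn0.17Fe0.83)3Al2Si3O12: molar mass 497.279 g/mol; 2.49×55.845 = 139.054 g → 27.96 wt%.
Difference = 11.13 − 27.96 = -16.83 percentage points.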